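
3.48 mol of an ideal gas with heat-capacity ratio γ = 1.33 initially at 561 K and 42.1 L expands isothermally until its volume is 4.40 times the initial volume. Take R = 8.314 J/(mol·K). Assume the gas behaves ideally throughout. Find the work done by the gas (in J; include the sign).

P₁ = nRT₁/V₁ = 3.48×8.314×561/42.1 = 386 kPa.
Isothermal: T stays 561 K; PV = const ⇒ V₂ = 185 L, P₂ = 87.6 kPa.
W = nRT ln(V₂/V₁) = 3.48×8.314×561×ln(4.40) = 24000 J.

24000 J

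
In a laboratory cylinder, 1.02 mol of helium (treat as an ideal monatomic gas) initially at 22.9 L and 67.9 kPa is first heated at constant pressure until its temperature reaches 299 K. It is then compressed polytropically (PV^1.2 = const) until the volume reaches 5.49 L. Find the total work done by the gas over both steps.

-4940 J

T₁ = P₁V₁/(nR) = 67.9×22.9/(1.02×8.314) = 183 K.
Step 1 — Isobaric: P stays 67.9 kPa; V/T = const ⇒ T₂ = 299 K, V₂ = 37.3 L.
W = PΔV = 67.9×(37.3−22.9) kPa·L = 981 J.
ΔU = nCvΔT = 1.02×12.5×(299−183) = 1470 J.
Q = ΔU + W = nCpΔT = 2450 J.
State after step 1: P = 67.9 kPa, V = 37.3 L, T = 299 K.
Step 2 — Polytropic n=1.2: T₂ = T₁(V₁/V₂)^(n−1) = 299×(6.80)^0.20 = 439 K; P₂ = P₁(V₁/V₂)^n = 678 kPa.
W = (P₁V₁−P₂V₂)/(n−1) = (67.9×37.3−678×5.49)/0.20 = -5920 J.
ΔU = nCvΔT = 1.02×12.5×(439−299) = 1780 J.
Q = ΔU + W = -4150 J.
Net over both steps: W = -4940 J, Q = -1700 J, ΔU = 3250 J.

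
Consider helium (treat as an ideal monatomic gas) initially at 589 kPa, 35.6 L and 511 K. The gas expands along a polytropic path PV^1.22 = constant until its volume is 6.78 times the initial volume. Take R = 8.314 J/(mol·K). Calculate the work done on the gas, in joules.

-32800 J

n = P₁V₁/(RT₁) = 589×35.6/(8.314×511) = 4.94 mol.
Polytropic n=1.22: T₂ = T₁(V₁/V₂)^(n−1) = 511×(0.147)^0.22 = 335 K; P₂ = P₁(V₁/V₂)^n = 57.0 kPa.
W = (P₁V₁−P₂V₂)/(n−1) = (589×35.6−57.0×241)/0.22 = 32800 J.
Work done on the gas = −W_by = -32800 J.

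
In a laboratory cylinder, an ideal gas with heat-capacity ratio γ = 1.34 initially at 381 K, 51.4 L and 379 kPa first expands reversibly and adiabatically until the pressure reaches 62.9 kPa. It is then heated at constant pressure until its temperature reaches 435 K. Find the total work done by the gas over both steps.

n = P₁V₁/(RT₁) = 379×51.4/(8.314×381) = 6.15 mol.
Step 1 — Adiabatic: T₂/T₁ = (P₂/P₁)^((γ−1)/γ) ⇒ T₂ = 381×(0.166)^0.254 = 242 K; V₂ = 196 L.
ΔU = nCvΔT = 6.15×24.5×(242−381) = -21000 J.
Q = 0 for an adiabatic process, so W = −ΔU = 21000 J.
State after step 1: P = 62.9 kPa, V = 196 L, T = 242 K.
Step 2 — Isobaric: P stays 62.9 kPa; V/T = const ⇒ T₂ = 435 K, V₂ = 354 L.
W = PΔV = 62.9×(354−196) kPa·L = 9890 J.
ΔU = nCvΔT = 6.15×24.5×(435−242) = 29100 J.
Q = ΔU + W = nCpΔT = 39000 J.
Net over both steps: W = 30900 J, Q = 39000 J, ΔU = 8120 J.

30900 J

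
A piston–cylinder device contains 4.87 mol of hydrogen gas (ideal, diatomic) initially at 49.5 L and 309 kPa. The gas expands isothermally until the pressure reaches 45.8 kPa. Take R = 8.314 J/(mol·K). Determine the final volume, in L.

T₁ = P₁V₁/(nR) = 309×49.5/(4.87×8.314) = 378 K.
Isothermal: T stays 378 K; PV = const ⇒ V₂ = 334 L, P₂ = 45.8 kPa.

334 L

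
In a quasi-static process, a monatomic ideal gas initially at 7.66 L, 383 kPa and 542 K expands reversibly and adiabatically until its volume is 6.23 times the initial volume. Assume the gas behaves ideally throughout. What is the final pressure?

Adiabatic: TV^(γ−1) = const ⇒ T₂ = 542×(0.161)^0.667 = 160 K; PV^γ = const ⇒ P₂ = 18.2 kPa.

18.2 kPa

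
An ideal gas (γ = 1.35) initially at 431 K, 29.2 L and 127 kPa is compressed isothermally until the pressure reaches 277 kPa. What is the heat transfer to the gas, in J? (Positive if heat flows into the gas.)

-2890 J

n = P₁V₁/(RT₁) = 127×29.2/(8.314×431) = 1.03 mol.
Isothermal: T stays 431 K; PV = const ⇒ V₂ = 13.4 L, P₂ = 277 kPa.
ΔU = 0 (ideal gas, T constant).
W = nRT ln(V₂/V₁) = 1.03×8.314×431×ln(0.458) = -2890 J.
Q = ΔU + W = -2890 J.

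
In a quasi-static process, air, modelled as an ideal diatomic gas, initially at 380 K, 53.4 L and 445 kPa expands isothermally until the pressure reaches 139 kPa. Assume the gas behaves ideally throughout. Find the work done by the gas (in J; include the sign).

n = P₁V₁/(RT₁) = 445×53.4/(8.314×380) = 7.52 mol.
Isothermal: T stays 380 K; PV = const ⇒ V₂ = 171 L, P₂ = 139 kPa.
W = nRT ln(V₂/V₁) = 7.52×8.314×380×ln(3.20) = 27700 J.

27700 J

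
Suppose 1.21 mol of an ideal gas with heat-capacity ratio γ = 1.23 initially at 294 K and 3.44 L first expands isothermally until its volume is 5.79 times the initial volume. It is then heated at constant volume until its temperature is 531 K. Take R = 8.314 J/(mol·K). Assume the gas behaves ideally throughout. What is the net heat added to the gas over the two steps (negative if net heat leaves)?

15600 J

P₁ = nRT₁/V₁ = 1.21×8.314×294/3.44 = 860 kPa.
Step 1 — Isothermal: T stays 294 K; PV = const ⇒ V₂ = 19.9 L, P₂ = 148 kPa.
ΔU = 0 (ideal gas, T constant).
W = nRT ln(V₂/V₁) = 1.21×8.314×294×ln(5.79) = 5190 J.
Q = ΔU + W = 5190 J.
State after step 1: P = 148 kPa, V = 19.9 L, T = 294 K.
Step 2 — Isochoric: V stays 19.9 L; P/T = const ⇒ T₂ = 531 K, P₂ = 268 kPa.
W = 0 (no volume change).
ΔU = nCvΔT = 1.21×36.1×(531−294) = 10400 J.
Q = ΔU = 10400 J.
Net over both steps: W = 5190 J, Q = 15600 J, ΔU = 10400 J.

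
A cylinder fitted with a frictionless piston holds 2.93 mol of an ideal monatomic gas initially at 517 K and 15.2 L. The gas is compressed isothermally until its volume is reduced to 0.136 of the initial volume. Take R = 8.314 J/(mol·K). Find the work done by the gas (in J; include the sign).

-25100 J

P₁ = nRT₁/V₁ = 2.93×8.314×517/15.2 = 829 kPa.
Isothermal: T stays 517 K; PV = const ⇒ V₂ = 2.07 L, P₂ = 6090 kPa.
W = nRT ln(V₂/V₁) = 2.93×8.314×517×ln(0.136) = -25100 J.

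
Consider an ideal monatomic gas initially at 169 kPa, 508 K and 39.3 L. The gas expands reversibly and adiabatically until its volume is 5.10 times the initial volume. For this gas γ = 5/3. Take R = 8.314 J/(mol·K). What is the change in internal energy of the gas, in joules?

-6600 J

n = P₁V₁/(RT₁) = 169×39.3/(8.314×508) = 1.57 mol.
Adiabatic: TV^(γ−1) = const ⇒ T₂ = 508×(0.196)^0.667 = 171 K; PV^γ = const ⇒ P₂ = 11.2 kPa.
For an ideal gas ΔU = nCvΔT with Cv = (3/2)R = 12.5 J/(mol·K).
ΔU = 1.57×12.5×(171−508) = -6600 J.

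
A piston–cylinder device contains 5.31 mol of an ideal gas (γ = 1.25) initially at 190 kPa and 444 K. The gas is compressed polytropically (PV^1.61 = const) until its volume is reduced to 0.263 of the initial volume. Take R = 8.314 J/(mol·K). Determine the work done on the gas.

V₁ = nRT₁/P₁ = 5.31×8.314×444/190 = 103 L.
Polytropic n=1.61: T₂ = T₁(V₁/V₂)^(n−1) = 444×(3.80)^0.61 = 1000 K; P₂ = P₁(V₁/V₂)^n = 1630 kPa.
W = (P₁V₁−P₂V₂)/(n−1) = (190×103−1630×27.1)/0.61 = -40400 J.
Work done on the gas = −W_by = 40400 J.

40400 J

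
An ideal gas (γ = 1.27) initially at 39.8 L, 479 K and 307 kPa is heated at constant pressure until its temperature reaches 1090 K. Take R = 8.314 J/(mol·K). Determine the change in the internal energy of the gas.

57700 J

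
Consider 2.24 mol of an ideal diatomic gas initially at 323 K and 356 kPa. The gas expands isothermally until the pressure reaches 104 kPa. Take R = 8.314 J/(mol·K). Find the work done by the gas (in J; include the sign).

7400 J

V₁ = nRT₁/P₁ = 2.24×8.314×323/356 = 16.9 L.
Isothermal: T stays 323 K; PV = const ⇒ V₂ = 57.8 L, P₂ = 104 kPa.
W = nRT ln(V₂/V₁) = 2.24×8.314×323×ln(3.42) = 7400 J.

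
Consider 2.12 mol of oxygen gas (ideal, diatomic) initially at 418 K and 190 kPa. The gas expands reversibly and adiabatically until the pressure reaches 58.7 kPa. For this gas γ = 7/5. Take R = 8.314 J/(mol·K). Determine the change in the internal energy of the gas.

V₁ = nRT₁/P₁ = 2.12×8.314×418/190 = 38.8 L.
Adiabatic: T₂/T₁ = (P₂/P₁)^((γ−1)/γ) ⇒ T₂ = 418×(0.309)^0.286 = 299 K; V₂ = 89.7 L.
For an ideal gas ΔU = nCvΔT with Cv = (5/2)R = 20.8 J/(mol·K).
ΔU = 2.12×20.8×(299−418) = -5250 J.

-5250 J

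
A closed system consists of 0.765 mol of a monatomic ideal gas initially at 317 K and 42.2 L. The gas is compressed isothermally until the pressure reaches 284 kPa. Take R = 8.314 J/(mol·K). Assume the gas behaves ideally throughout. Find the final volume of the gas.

7.10 L

P₁ = nRT₁/V₁ = 0.765×8.314×317/42.2 = 47.8 kPa.
Isothermal: T stays 317 K; PV = const ⇒ V₂ = 7.10 L, P₂ = 284 kPa.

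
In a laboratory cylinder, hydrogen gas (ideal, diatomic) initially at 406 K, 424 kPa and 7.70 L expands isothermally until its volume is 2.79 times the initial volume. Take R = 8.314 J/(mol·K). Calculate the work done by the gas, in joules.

3350 J

n = P₁V₁/(RT₁) = 424×7.70/(8.314×406) = 0.967 mol.
Isothermal: T stays 406 K; PV = const ⇒ V₂ = 21.5 L, P₂ = 152 kPa.
W = nRT ln(V₂/V₁) = 0.967×8.314×406×ln(2.79) = 3350 J.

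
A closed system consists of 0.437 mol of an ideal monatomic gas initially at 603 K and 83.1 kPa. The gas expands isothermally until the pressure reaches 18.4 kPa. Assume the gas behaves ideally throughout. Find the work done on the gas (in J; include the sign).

-3300 J

V₁ = nRT₁/P₁ = 0.437×8.314×603/83.1 = 26.4 L.
Isothermal: T stays 603 K; PV = const ⇒ V₂ = 119 L, P₂ = 18.4 kPa.
W = nRT ln(V₂/V₁) = 0.437×8.314×603×ln(4.52) = 3300 J.
Work done on the gas = −W_by = -3300 J.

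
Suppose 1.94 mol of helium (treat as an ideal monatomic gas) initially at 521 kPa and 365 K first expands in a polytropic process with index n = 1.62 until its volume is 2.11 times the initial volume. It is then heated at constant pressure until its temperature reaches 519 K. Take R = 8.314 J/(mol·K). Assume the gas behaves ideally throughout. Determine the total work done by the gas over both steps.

V₁ = nRT₁/P₁ = 1.94×8.314×365/521 = 11.3 L.
Step 1 — Polytropic n=1.62: T₂ = T₁(V₁/V₂)^(n−1) = 365×(0.474)^0.62 = 230 K; P₂ = P₁(V₁/V₂)^n = 155 kPa.
W = (P₁V₁−P₂V₂)/(n−1) = (521×11.3−155×23.8)/0.62 = 3520 J.
ΔU = nCvΔT = 1.94×12.5×(230−365) = -3270 J.
Q = ΔU + W = 246 J.
State after step 1: P = 155 kPa, V = 23.8 L, T = 230 K.
Step 2 — Isobaric: P stays 155 kPa; V/T = const ⇒ T₂ = 519 K, V₂ = 53.9 L.
W = PΔV = 155×(53.9−23.8) kPa·L = 4670 J.
ΔU = nCvΔT = 1.94×12.5×(519−230) = 7000 J.
Q = ΔU + W = nCpΔT = 11700 J.
Net over both steps: W = 8180 J, Q = 11900 J, ΔU = 3730 J.

8180 J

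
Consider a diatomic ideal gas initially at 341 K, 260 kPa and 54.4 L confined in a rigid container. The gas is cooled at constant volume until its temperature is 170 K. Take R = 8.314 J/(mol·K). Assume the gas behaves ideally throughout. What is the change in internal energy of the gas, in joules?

n = P₁V₁/(RT₁) = 260×54.4/(8.314×341) = 4.99 mol.
Isochoric: V stays 54.4 L; P/T = const ⇒ T₂ = 170 K, P₂ = 130 kPa.
For an ideal gas ΔU = nCvΔT with Cv = (5/2)R = 20.8 J/(mol·K).
ΔU = 4.99×20.8×(170−341) = -17700 J.

-17700 J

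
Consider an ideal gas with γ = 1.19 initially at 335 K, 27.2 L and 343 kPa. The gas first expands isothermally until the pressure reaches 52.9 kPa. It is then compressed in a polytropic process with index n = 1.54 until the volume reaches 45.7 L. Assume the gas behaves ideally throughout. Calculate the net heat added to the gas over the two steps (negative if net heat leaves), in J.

n = P₁V₁/(RT₁) = 343×27.2/(8.314×335) = 3.35 mol.
Step 1 — Isothermal: T stays 335 K; PV = const ⇒ V₂ = 176 L, P₂ = 52.9 kPa.
ΔU = 0 (ideal gas, T constant).
W = nRT ln(V₂/V₁) = 3.35×8.314×335×ln(6.48) = 17400 J.
Q = ΔU + W = 17400 J.
State after step 1: P = 52.9 kPa, V = 176 L, T = 335 K.
Step 2 — Polytropic n=1.54: T₂ = T₁(V₁/V₂)^(n−1) = 335×(3.86)^0.54 = 695 K; P₂ = P₁(V₁/V₂)^n = 423 kPa.
W = (P₁V₁−P₂V₂)/(n−1) = (52.9×176−423×45.7)/0.54 = -18500 J.
ΔU = nCvΔT = 3.35×43.8×(695−335) = 52700 J.
Q = ΔU + W = 34200 J.
Net over both steps: W = -1110 J, Q = 51600 J, ΔU = 52700 J.

51600 J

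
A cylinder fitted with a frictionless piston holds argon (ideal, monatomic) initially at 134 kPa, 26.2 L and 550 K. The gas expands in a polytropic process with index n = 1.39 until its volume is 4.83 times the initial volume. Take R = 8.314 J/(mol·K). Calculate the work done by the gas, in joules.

n = P₁V₁/(RT₁) = 134×26.2/(8.314×550) = 0.768 mol.
Polytropic n=1.39: T₂ = T₁(V₁/V₂)^(n−1) = 550×(0.207)^0.39 = 298 K; P₂ = P₁(V₁/V₂)^n = 15.0 kPa.
W = (P₁V₁−P₂V₂)/(n−1) = (134×26.2−15.0×127)/0.39 = 4130 J.

4130 J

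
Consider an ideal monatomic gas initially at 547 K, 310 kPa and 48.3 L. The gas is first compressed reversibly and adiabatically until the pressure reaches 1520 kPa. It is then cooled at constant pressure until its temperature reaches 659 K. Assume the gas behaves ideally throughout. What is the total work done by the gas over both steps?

n = P₁V₁/(RT₁) = 310×48.3/(8.314×547) = 3.29 mol.
Step 1 — Adiabatic: T₂/T₁ = (P₂/P₁)^((γ−1)/γ) ⇒ T₂ = 547×(4.90)^0.400 = 1030 K; V₂ = 18.6 L.
ΔU = nCvΔT = 3.29×12.5×(1030−547) = 20000 J.
Q = 0 for an adiabatic process, so W = −ΔU = -20000 J.
State after step 1: P = 1520 kPa, V = 18.6 L, T = 1030 K.
Step 2 — Isobaric: P stays 1520 kPa; V/T = const ⇒ T₂ = 659 K, V₂ = 11.9 L.
W = PΔV = 1520×(11.9−18.6) kPa·L = -10200 J.
ΔU = nCvΔT = 3.29×12.5×(659−1030) = -15400 J.
Q = ΔU + W = nCpΔT = -25600 J.
Net over both steps: W = -30200 J, Q = -25600 J, ΔU = 4600 J.

-30200 J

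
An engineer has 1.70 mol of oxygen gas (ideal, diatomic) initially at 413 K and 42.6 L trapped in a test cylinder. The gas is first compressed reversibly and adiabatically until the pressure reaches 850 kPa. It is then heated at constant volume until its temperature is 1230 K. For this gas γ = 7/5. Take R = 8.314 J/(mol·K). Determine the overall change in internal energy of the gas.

P₁ = nRT₁/V₁ = 1.70×8.314×413/42.6 = 137 kPa.
Step 1 — Adiabatic: T₂/T₁ = (P₂/P₁)^((γ−1)/γ) ⇒ T₂ = 413×(6.20)^0.286 = 696 K; V₂ = 11.6 L.
ΔU = nCvΔT = 1.70×20.8×(696−413) = 9990 J.
Q = 0 for an adiabatic process, so W = −ΔU = -9990 J.
State after step 1: P = 850 kPa, V = 11.6 L, T = 696 K.
Step 2 — Isochoric: V stays 11.6 L; P/T = const ⇒ T₂ = 1230 K, P₂ = 1500 kPa.
W = 0 (no volume change).
ΔU = nCvΔT = 1.70×20.8×(1230−696) = 18900 J.
Q = ΔU = 18900 J.
Net over both steps: W = -9990 J, Q = 18900 J, ΔU = 28900 J.

28900 J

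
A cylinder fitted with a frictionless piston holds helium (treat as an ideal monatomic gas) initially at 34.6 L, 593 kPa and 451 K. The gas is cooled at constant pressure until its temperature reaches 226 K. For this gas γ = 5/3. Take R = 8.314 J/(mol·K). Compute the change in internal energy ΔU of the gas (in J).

n = P₁V₁/(RT₁) = 593×34.6/(8.314×451) = 5.47 mol.
Isobaric: P stays 593 kPa; V/T = const ⇒ T₂ = 226 K, V₂ = 17.3 L.
For an ideal gas ΔU = nCvΔT with Cv = (3/2)R = 12.5 J/(mol·K).
ΔU = 5.47×12.5×(226−451) = -15400 J.

-15400 J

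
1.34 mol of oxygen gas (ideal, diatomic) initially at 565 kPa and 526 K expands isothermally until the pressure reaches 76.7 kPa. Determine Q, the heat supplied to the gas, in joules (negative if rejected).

V₁ = nRT₁/P₁ = 1.34×8.314×526/565 = 10.4 L.
Isothermal: T stays 526 K; PV = const ⇒ V₂ = 76.4 L, P₂ = 76.7 kPa.
ΔU = 0 (ideal gas, T constant).
W = nRT ln(V₂/V₁) = 1.34×8.314×526×ln(7.37) = 11700 J.
Q = ΔU + W = 11700 J.

11700 J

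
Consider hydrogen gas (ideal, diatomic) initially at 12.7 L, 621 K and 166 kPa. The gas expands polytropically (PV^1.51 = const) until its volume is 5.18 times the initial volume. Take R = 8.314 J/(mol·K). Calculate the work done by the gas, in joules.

n = P₁V₁/(RT₁) = 166×12.7/(8.314×621) = 0.408 mol.
Polytropic n=1.51: T₂ = T₁(V₁/V₂)^(n−1) = 621×(0.193)^0.51 = 268 K; P₂ = P₁(V₁/V₂)^n = 13.9 kPa.
W = (P₁V₁−P₂V₂)/(n−1) = (166×12.7−13.9×65.8)/0.51 = 2350 J.

2350 J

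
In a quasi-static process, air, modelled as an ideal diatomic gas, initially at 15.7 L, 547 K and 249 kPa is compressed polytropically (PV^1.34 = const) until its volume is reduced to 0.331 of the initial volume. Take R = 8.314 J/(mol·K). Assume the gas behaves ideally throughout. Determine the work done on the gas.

5250 J

n = P₁V₁/(RT₁) = 249×15.7/(8.314×547) = 0.860 mol.
Polytropic n=1.34: T₂ = T₁(V₁/V₂)^(n−1) = 547×(3.02)^0.34 = 797 K; P₂ = P₁(V₁/V₂)^n = 1100 kPa.
W = (P₁V₁−P₂V₂)/(n−1) = (249×15.7−1100×5.20)/0.34 = -5250 J.
Work done on the gas = −W_by = 5250 J.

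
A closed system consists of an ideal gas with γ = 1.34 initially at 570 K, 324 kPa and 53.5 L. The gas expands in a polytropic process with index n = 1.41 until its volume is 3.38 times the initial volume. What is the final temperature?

Polytropic n=1.41: T₂ = T₁(V₁/V₂)^(n−1) = 570×(0.296)^0.41 = 346 K; P₂ = P₁(V₁/V₂)^n = 58.2 kPa.

346 K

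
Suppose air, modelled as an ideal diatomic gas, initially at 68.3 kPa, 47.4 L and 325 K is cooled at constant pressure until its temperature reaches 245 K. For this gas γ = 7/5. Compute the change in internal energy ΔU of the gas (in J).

n = P₁V₁/(RT₁) = 68.3×47.4/(8.314×325) = 1.20 mol.
Isobaric: P stays 68.3 kPa; V/T = const ⇒ T₂ = 245 K, V₂ = 35.7 L.
For an ideal gas ΔU = nCvΔT with Cv = (5/2)R = 20.8 J/(mol·K).
ΔU = 1.20×20.8×(245−325) = -1990 J.

-1990 J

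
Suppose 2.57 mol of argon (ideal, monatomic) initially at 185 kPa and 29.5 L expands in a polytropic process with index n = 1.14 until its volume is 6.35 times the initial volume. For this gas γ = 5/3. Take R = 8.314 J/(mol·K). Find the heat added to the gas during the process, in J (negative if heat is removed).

T₁ = P₁V₁/(nR) = 185×29.5/(2.57×8.314) = 255 K.
Polytropic n=1.14: T₂ = T₁(V₁/V₂)^(n−1) = 255×(0.157)^0.14 = 197 K; P₂ = P₁(V₁/V₂)^n = 22.5 kPa.
W = (P₁V₁−P₂V₂)/(n−1) = (185×29.5−22.5×187)/0.14 = 8890 J.
ΔU = nCvΔT = 2.57×12.5×(197−255) = -1870 J.
Q = ΔU + W = 7020 J.

7020 J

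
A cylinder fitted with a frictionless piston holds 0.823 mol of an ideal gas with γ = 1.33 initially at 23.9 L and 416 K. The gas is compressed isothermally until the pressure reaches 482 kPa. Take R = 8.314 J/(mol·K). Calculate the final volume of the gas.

P₁ = nRT₁/V₁ = 0.823×8.314×416/23.9 = 119 kPa.
Isothermal: T stays 416 K; PV = const ⇒ V₂ = 5.91 L, P₂ = 482 kPa.

5.91 L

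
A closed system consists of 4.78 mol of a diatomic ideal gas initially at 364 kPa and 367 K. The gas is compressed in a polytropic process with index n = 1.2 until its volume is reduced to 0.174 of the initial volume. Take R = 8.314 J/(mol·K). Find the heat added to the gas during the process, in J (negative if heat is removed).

-15300 J

V₁ = nRT₁/P₁ = 4.78×8.314×367/364 = 40.1 L.
Polytropic n=1.2: T₂ = T₁(V₁/V₂)^(n−1) = 367×(5.75)^0.20 = 521 K; P₂ = P₁(V₁/V₂)^n = 2970 kPa.
W = (P₁V₁−P₂V₂)/(n−1) = (364×40.1−2970×6.97)/0.20 = -30500 J.
ΔU = nCvΔT = 4.78×20.8×(521−367) = 15300 J.
Q = ΔU + W = -15300 J.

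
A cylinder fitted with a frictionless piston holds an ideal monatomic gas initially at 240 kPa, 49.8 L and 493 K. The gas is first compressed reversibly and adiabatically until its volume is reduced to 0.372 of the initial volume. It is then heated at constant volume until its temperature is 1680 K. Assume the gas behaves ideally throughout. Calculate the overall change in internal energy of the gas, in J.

n = P₁V₁/(RT₁) = 240×49.8/(8.314×493) = 2.92 mol.
Step 1 — Adiabatic: TV^(γ−1) = const ⇒ T₂ = 493×(2.69)^0.667 = 953 K; PV^γ = const ⇒ P₂ = 1250 kPa.
ΔU = nCvΔT = 2.92×12.5×(953−493) = 16700 J.
Q = 0 for an adiabatic process, so W = −ΔU = -16700 J.
State after step 1: P = 1250 kPa, V = 18.5 L, T = 953 K.
Step 2 — Isochoric: V stays 18.5 L; P/T = const ⇒ T₂ = 1680 K, P₂ = 2200 kPa.
W = 0 (no volume change).
ΔU = nCvΔT = 2.92×12.5×(1680−953) = 26400 J.
Q = ΔU = 26400 J.
Net over both steps: W = -16700 J, Q = 26400 J, ΔU = 43200 J.

43200 J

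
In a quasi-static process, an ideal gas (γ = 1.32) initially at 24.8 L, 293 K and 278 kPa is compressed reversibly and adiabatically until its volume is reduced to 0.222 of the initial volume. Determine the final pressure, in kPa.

2030 kPa

Adiabatic: TV^(γ−1) = const ⇒ T₂ = 293×(4.50)^0.320 = 474 K; PV^γ = const ⇒ P₂ = 2030 kPa.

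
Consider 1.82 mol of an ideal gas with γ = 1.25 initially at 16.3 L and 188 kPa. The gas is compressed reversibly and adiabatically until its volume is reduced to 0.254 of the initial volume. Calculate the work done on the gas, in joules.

5010 J

T₁ = P₁V₁/(nR) = 188×16.3/(1.82×8.314) = 203 K.
Adiabatic: TV^(γ−1) = const ⇒ T₂ = 203×(3.94)^0.250 = 285 K; PV^γ = const ⇒ P₂ = 1040 kPa.
ΔU = nCvΔT = 1.82×33.3×(285−203) = 5010 J.
Q = 0 for an adiabatic process, so W = −ΔU = -5010 J.
Work done on the gas = −W_by = 5010 J.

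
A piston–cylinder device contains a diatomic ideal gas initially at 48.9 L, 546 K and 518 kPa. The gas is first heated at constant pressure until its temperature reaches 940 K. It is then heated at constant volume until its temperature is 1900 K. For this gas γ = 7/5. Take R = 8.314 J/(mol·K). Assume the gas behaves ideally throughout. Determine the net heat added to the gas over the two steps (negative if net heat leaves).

n = P₁V₁/(RT₁) = 518×48.9/(8.314×546) = 5.58 mol.
Step 1 — Isobaric: P stays 518 kPa; V/T = const ⇒ T₂ = 940 K, V₂ = 84.2 L.
W = PΔV = 518×(84.2−48.9) kPa·L = 18300 J.
ΔU = nCvΔT = 5.58×20.8×(940−546) = 45700 J.
Q = ΔU + W = nCpΔT = 64000 J.
State after step 1: P = 518 kPa, V = 84.2 L, T = 940 K.
Step 2 — Isochoric: V stays 84.2 L; P/T = const ⇒ T₂ = 1900 K, P₂ = 1050 kPa.
W = 0 (no volume change).
ΔU = nCvΔT = 5.58×20.8×(1900−940) = 111000 J.
Q = ΔU = 111000 J.
Net over both steps: W = 18300 J, Q = 175000 J, ΔU = 157000 J.

175000 J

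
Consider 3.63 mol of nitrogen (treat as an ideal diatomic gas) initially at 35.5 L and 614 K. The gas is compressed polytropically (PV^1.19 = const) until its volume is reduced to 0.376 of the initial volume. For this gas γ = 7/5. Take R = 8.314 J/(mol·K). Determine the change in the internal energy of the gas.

P₁ = nRT₁/V₁ = 3.63×8.314×614/35.5 = 522 kPa.
Polytropic n=1.19: T₂ = T₁(V₁/V₂)^(n−1) = 614×(2.66)^0.19 = 739 K; P₂ = P₁(V₁/V₂)^n = 1670 kPa.
For an ideal gas ΔU = nCvΔT with Cv = (5/2)R = 20.8 J/(mol·K).
ΔU = 3.63×20.8×(739−614) = 9460 J.

9460 J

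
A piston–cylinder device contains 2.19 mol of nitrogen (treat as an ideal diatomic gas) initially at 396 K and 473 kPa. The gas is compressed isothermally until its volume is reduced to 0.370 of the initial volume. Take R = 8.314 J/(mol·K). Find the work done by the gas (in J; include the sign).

V₁ = nRT₁/P₁ = 2.19×8.314×396/473 = 15.2 L.
Isothermal: T stays 396 K; PV = const ⇒ V₂ = 5.64 L, P₂ = 1280 kPa.
W = nRT ln(V₂/V₁) = 2.19×8.314×396×ln(0.370) = -7170 J.

-7170 J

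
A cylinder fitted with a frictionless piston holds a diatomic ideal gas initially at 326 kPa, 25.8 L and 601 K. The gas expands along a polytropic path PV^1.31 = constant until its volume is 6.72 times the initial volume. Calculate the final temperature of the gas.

333 K

Polytropic n=1.31: T₂ = T₁(V₁/V₂)^(n−1) = 601×(0.149)^0.31 = 333 K; P₂ = P₁(V₁/V₂)^n = 26.9 kPa.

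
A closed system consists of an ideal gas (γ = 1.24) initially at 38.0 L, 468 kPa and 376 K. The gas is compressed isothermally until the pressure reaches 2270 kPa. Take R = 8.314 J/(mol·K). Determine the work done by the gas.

-28100 J

n = P₁V₁/(RT₁) = 468×38.0/(8.314×376) = 5.69 mol.
Isothermal: T stays 376 K; PV = const ⇒ V₂ = 7.83 L, P₂ = 2270 kPa.
W = nRT ln(V₂/V₁) = 5.69×8.314×376×ln(0.206) = -28100 J.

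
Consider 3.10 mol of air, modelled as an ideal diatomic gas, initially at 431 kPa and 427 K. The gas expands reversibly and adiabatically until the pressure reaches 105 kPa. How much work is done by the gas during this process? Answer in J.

9130 J

V₁ = nRT₁/P₁ = 3.10×8.314×427/431 = 25.5 L.
Adiabatic: T₂/T₁ = (P₂/P₁)^((γ−1)/γ) ⇒ T₂ = 427×(0.244)^0.286 = 285 K; V₂ = 70.0 L.
ΔU = nCvΔT = 3.10×20.8×(285−427) = -9130 J.
Q = 0 for an adiabatic process, so W = −ΔU = 9130 J.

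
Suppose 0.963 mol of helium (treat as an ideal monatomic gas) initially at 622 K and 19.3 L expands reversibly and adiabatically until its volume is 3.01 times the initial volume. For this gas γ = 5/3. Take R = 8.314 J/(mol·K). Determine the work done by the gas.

3890 J

P₁ = nRT₁/V₁ = 0.963×8.314×622/19.3 = 258 kPa.
Adiabatic: TV^(γ−1) = const ⇒ T₂ = 622×(0.332)^0.667 = 298 K; PV^γ = const ⇒ P₂ = 41.1 kPa.
ΔU = nCvΔT = 0.963×12.5×(298−622) = -3890 J.
Q = 0 for an adiabatic process, so W = −ΔU = 3890 J.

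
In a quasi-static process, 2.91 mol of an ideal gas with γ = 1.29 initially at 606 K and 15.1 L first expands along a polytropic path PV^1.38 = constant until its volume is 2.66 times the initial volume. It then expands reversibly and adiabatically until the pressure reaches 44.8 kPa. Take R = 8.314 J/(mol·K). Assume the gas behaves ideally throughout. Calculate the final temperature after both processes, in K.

283 K

P₁ = nRT₁/V₁ = 2.91×8.314×606/15.1 = 971 kPa.
Step 1 — Polytropic n=1.38: T₂ = T₁(V₁/V₂)^(n−1) = 606×(0.376)^0.38 = 418 K; P₂ = P₁(V₁/V₂)^n = 252 kPa.
W = (P₁V₁−P₂V₂)/(n−1) = (971×15.1−252×40.2)/0.38 = 12000 J.
ΔU = nCvΔT = 2.91×28.7×(418−606) = -15700 J.
Q = ΔU + W = -3720 J.
State after step 1: P = 252 kPa, V = 40.2 L, T = 418 K.
Step 2 — Adiabatic: T₂/T₁ = (P₂/P₁)^((γ−1)/γ) ⇒ T₂ = 418×(0.178)^0.225 = 283 K; V₂ = 153 L.
ΔU = nCvΔT = 2.91×28.7×(283−418) = -11200 J.
Q = 0 for an adiabatic process, so W = −ΔU = 11200 J.
Net over both steps: W = 23200 J, Q = -3720 J, ΔU = -26900 J.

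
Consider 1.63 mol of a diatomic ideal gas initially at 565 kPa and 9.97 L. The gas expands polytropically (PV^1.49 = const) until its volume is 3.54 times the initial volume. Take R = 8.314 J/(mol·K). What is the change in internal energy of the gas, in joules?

T₁ = P₁V₁/(nR) = 565×9.97/(1.63×8.314) = 416 K.
Polytropic n=1.49: T₂ = T₁(V₁/V₂)^(n−1) = 416×(0.282)^0.49 = 224 K; P₂ = P₁(V₁/V₂)^n = 85.9 kPa.
For an ideal gas ΔU = nCvΔT with Cv = (5/2)R = 20.8 J/(mol·K).
ΔU = 1.63×20.8×(224−416) = -6500 J.

-6500 J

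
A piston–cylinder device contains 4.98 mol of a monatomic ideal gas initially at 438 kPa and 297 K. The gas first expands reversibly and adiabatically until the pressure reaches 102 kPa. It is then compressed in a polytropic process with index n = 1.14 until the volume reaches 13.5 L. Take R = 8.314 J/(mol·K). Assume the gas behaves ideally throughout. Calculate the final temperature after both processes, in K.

V₁ = nRT₁/P₁ = 4.98×8.314×297/438 = 28.1 L.
Step 1 — Adiabatic: T₂/T₁ = (P₂/P₁)^((γ−1)/γ) ⇒ T₂ = 297×(0.233)^0.400 = 166 K; V₂ = 67.3 L.
ΔU = nCvΔT = 4.98×12.5×(166−297) = -8150 J.
Q = 0 for an adiabatic process, so W = −ΔU = 8150 J.
State after step 1: P = 102 kPa, V = 67.3 L, T = 166 K.
Step 2 — Polytropic n=1.14: T₂ = T₁(V₁/V₂)^(n−1) = 166×(4.99)^0.14 = 208 K; P₂ = P₁(V₁/V₂)^n = 637 kPa.
W = (P₁V₁−P₂V₂)/(n−1) = (102×67.3−637×13.5)/0.14 = -12400 J.
ΔU = nCvΔT = 4.98×12.5×(208−166) = 2600 J.
Q = ΔU + W = -9770 J.
Net over both steps: W = -4220 J, Q = -9770 J, ΔU = -5550 J.

208 K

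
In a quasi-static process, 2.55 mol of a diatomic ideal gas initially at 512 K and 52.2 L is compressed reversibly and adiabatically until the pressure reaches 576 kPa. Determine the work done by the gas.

-9170 J

P₁ = nRT₁/V₁ = 2.55×8.314×512/52.2 = 208 kPa.
Adiabatic: T₂/T₁ = (P₂/P₁)^((γ−1)/γ) ⇒ T₂ = 512×(2.77)^0.286 = 685 K; V₂ = 25.2 L.
ΔU = nCvΔT = 2.55×20.8×(685−512) = 9170 J.
Q = 0 for an adiabatic process, so W = −ΔU = -9170 J.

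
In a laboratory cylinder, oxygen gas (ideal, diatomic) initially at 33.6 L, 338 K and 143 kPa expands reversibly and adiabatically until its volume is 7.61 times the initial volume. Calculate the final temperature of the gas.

Adiabatic: TV^(γ−1) = const ⇒ T₂ = 338×(0.131)^0.400 = 150 K; PV^γ = const ⇒ P₂ = 8.34 kPa.

150 K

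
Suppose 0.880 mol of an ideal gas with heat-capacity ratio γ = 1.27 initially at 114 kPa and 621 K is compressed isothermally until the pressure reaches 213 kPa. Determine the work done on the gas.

V₁ = nRT₁/P₁ = 0.880×8.314×621/114 = 39.9 L.
Isothermal: T stays 621 K; PV = const ⇒ V₂ = 21.3 L, P₂ = 213 kPa.
W = nRT ln(V₂/V₁) = 0.880×8.314×621×ln(0.535) = -2840 J.
Work done on the gas = −W_by = 2840 J.

2840 J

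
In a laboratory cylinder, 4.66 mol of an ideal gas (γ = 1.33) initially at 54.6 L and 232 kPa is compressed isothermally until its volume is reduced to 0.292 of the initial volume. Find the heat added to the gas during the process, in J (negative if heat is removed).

-15600 J

T₁ = P₁V₁/(nR) = 232×54.6/(4.66×8.314) = 327 K.
Isothermal: T stays 327 K; PV = const ⇒ V₂ = 15.9 L, P₂ = 795 kPa.
ΔU = 0 (ideal gas, T constant).
W = nRT ln(V₂/V₁) = 4.66×8.314×327×ln(0.292) = -15600 J.
Q = ΔU + W = -15600 J.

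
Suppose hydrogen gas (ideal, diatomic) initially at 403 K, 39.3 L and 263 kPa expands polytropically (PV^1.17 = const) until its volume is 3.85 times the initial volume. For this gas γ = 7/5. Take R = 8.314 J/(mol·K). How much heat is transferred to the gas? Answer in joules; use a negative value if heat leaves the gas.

n = P₁V₁/(RT₁) = 263×39.3/(8.314×403) = 3.08 mol.
Polytropic n=1.17: T₂ = T₁(V₁/V₂)^(n−1) = 403×(0.260)^0.17 = 320 K; P₂ = P₁(V₁/V₂)^n = 54.3 kPa.
W = (P₁V₁−P₂V₂)/(n−1) = (263×39.3−54.3×151)/0.17 = 12500 J.
ΔU = nCvΔT = 3.08×20.8×(320−403) = -5290 J.
Q = ΔU + W = 7160 J.

7160 J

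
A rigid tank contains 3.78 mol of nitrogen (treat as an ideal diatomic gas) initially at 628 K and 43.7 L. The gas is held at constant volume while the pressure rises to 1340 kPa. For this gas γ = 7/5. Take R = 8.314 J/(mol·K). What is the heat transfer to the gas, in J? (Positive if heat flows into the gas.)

P₁ = nRT₁/V₁ = 3.78×8.314×628/43.7 = 452 kPa.
Isochoric: V stays 43.7 L; P/T = const ⇒ T₂ = 1860 K, P₂ = 1340 kPa.
W = 0 (no volume change).
ΔU = nCvΔT = 3.78×20.8×(1860−628) = 97100 J.
Q = ΔU = 97100 J.

97100 J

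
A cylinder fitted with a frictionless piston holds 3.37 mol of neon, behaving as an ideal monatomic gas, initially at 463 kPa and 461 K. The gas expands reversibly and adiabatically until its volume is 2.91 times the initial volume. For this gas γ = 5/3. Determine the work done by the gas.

V₁ = nRT₁/P₁ = 3.37×8.314×461/463 = 27.9 L.
Adiabatic: TV^(γ−1) = const ⇒ T₂ = 461×(0.344)^0.667 = 226 K; PV^γ = const ⇒ P₂ = 78.1 kPa.
ΔU = nCvΔT = 3.37×12.5×(226−461) = -9870 J.
Q = 0 for an adiabatic process, so W = −ΔU = 9870 J.

9870 J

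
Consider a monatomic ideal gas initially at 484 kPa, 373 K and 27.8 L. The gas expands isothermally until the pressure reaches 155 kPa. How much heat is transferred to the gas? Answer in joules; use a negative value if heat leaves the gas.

n = P₁V₁/(RT₁) = 484×27.8/(8.314×373) = 4.34 mol.
Isothermal: T stays 373 K; PV = const ⇒ V₂ = 86.8 L, P₂ = 155 kPa.
ΔU = 0 (ideal gas, T constant).
W = nRT ln(V₂/V₁) = 4.34×8.314×373×ln(3.12) = 15300 J.
Q = ΔU + W = 15300 J.

15300 J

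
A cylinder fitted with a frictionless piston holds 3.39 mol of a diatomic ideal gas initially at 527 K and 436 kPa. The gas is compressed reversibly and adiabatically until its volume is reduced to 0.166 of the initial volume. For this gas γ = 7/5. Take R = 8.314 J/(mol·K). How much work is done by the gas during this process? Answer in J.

-39000 J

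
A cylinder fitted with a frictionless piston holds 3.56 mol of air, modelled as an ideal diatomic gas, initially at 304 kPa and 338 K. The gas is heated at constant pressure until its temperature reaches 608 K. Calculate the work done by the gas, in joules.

V₁ = nRT₁/P₁ = 3.56×8.314×338/304 = 32.9 L.
Isobaric: P stays 304 kPa; V/T = const ⇒ T₂ = 608 K, V₂ = 59.2 L.
W = PΔV = 304×(59.2−32.9) kPa·L = 7990 J.

7990 J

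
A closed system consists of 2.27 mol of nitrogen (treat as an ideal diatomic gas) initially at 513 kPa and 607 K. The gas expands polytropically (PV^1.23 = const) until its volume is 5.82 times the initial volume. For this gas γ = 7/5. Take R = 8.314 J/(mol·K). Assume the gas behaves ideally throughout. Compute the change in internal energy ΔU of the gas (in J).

V₁ = nRT₁/P₁ = 2.27×8.314×607/513 = 22.3 L.
Polytropic n=1.23: T₂ = T₁(V₁/V₂)^(n−1) = 607×(0.172)^0.23 = 405 K; P₂ = P₁(V₁/V₂)^n = 58.8 kPa.
For an ideal gas ΔU = nCvΔT with Cv = (5/2)R = 20.8 J/(mol·K).
ΔU = 2.27×20.8×(405−607) = -9540 J.

-9540 J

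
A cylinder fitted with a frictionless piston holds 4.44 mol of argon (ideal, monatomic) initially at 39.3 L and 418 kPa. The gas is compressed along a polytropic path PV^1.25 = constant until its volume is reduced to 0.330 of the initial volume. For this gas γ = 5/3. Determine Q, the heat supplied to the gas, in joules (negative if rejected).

-13100 J

T₁ = P₁V₁/(nR) = 418×39.3/(4.44×8.314) = 445 K.
Polytropic n=1.25: T₂ = T₁(V₁/V₂)^(n−1) = 445×(3.03)^0.25 = 587 K; P₂ = P₁(V₁/V₂)^n = 1670 kPa.
W = (P₁V₁−P₂V₂)/(n−1) = (418×39.3−1670×13.0)/0.25 = -21000 J.
ΔU = nCvΔT = 4.44×12.5×(587−445) = 7870 J.
Q = ΔU + W = -13100 J.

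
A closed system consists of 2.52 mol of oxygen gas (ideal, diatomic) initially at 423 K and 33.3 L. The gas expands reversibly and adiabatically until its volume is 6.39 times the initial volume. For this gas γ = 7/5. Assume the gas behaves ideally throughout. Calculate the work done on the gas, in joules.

-11600 J

P₁ = nRT₁/V₁ = 2.52×8.314×423/33.3 = 266 kPa.
Adiabatic: TV^(γ−1) = const ⇒ T₂ = 423×(0.156)^0.400 = 201 K; PV^γ = const ⇒ P₂ = 19.8 kPa.
ΔU = nCvΔT = 2.52×20.8×(201−423) = -11600 J.
Q = 0 for an adiabatic process, so W = −ΔU = 11600 J.
Work done on the gas = −W_by = -11600 J.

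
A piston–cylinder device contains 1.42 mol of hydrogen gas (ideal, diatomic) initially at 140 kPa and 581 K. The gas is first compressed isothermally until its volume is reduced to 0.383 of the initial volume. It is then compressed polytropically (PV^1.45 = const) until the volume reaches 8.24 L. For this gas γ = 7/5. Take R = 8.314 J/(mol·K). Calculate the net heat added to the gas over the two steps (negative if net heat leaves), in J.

V₁ = nRT₁/P₁ = 1.42×8.314×581/140 = 49.0 L.
Step 1 — Isothermal: T stays 581 K; PV = const ⇒ V₂ = 18.8 L, P₂ = 366 kPa.
ΔU = 0 (ideal gas, T constant).
W = nRT ln(V₂/V₁) = 1.42×8.314×581×ln(0.383) = -6580 J.
Q = ΔU + W = -6580 J.
State after step 1: P = 366 kPa, V = 18.8 L, T = 581 K.
Step 2 — Polytropic n=1.45: T₂ = T₁(V₁/V₂)^(n−1) = 581×(2.28)^0.45 = 841 K; P₂ = P₁(V₁/V₂)^n = 1210 kPa.
W = (P₁V₁−P₂V₂)/(n−1) = (366×18.8−1210×8.24)/0.45 = -6830 J.
ΔU = nCvΔT = 1.42×20.8×(841−581) = 7690 J.
Q = ΔU + W = 854 J.
Net over both steps: W = -13400 J, Q = -5730 J, ΔU = 7690 J.

-5730 J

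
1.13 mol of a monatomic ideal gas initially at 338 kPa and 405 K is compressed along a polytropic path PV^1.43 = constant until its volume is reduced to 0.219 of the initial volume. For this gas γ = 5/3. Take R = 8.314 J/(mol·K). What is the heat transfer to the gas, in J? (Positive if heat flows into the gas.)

V₁ = nRT₁/P₁ = 1.13×8.314×405/338 = 11.3 L.
Polytropic n=1.43: T₂ = T₁(V₁/V₂)^(n−1) = 405×(4.57)^0.43 = 778 K; P₂ = P₁(V₁/V₂)^n = 2970 kPa.
W = (P₁V₁−P₂V₂)/(n−1) = (338×11.3−2970×2.47)/0.43 = -8150 J.
ΔU = nCvΔT = 1.13×12.5×(778−405) = 5260 J.
Q = ΔU + W = -2890 J.

-2890 J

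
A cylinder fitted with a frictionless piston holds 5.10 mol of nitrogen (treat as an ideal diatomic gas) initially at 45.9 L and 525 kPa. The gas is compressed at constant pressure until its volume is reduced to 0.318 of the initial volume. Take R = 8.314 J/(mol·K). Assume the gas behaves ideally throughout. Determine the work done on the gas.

16400 J

T₁ = P₁V₁/(nR) = 525×45.9/(5.10×8.314) = 568 K.
Isobaric: P stays 525 kPa; V/T = const ⇒ T₂ = 181 K, V₂ = 14.6 L.
W = PΔV = 525×(14.6−45.9) kPa·L = -16400 J.
Work done on the gas = −W_by = 16400 J.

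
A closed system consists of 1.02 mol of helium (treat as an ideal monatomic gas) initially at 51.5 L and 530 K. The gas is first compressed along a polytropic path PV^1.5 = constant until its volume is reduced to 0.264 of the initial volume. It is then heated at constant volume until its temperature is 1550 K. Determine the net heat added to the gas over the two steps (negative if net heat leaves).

P₁ = nRT₁/V₁ = 1.02×8.314×530/51.5 = 87.3 kPa.
Step 1 — Polytropic n=1.5: T₂ = T₁(V₁/V₂)^(n−1) = 530×(3.79)^0.50 = 1030 K; P₂ = P₁(V₁/V₂)^n = 643 kPa.
W = (P₁V₁−P₂V₂)/(n−1) = (87.3×51.5−643×13.6)/0.50 = -8510 J.
ΔU = nCvΔT = 1.02×12.5×(1030−530) = 6380 J.
Q = ΔU + W = -2130 J.
State after step 1: P = 643 kPa, V = 13.6 L, T = 1030 K.
Step 2 — Isochoric: V stays 13.6 L; P/T = const ⇒ T₂ = 1550 K, P₂ = 967 kPa.
W = 0 (no volume change).
ΔU = nCvΔT = 1.02×12.5×(1550−1030) = 6600 J.
Q = ΔU = 6600 J.
Net over both steps: W = -8510 J, Q = 4470 J, ΔU = 13000 J.

4470 J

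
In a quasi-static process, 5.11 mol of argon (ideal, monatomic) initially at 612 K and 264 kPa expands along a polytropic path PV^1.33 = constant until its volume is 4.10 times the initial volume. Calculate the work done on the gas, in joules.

V₁ = nRT₁/P₁ = 5.11×8.314×612/264 = 98.5 L.
Polytropic n=1.33: T₂ = T₁(V₁/V₂)^(n−1) = 612×(0.244)^0.33 = 384 K; P₂ = P₁(V₁/V₂)^n = 40.4 kPa.
W = (P₁V₁−P₂V₂)/(n−1) = (264×98.5−40.4×404)/0.33 = 29300 J.
Work done on the gas = −W_by = -29300 J.

-29300 J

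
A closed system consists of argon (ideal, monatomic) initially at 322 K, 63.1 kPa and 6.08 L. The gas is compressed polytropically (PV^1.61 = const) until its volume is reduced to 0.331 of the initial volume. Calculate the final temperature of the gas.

632 K

Polytropic n=1.61: T₂ = T₁(V₁/V₂)^(n−1) = 322×(3.02)^0.61 = 632 K; P₂ = P₁(V₁/V₂)^n = 374 kPa.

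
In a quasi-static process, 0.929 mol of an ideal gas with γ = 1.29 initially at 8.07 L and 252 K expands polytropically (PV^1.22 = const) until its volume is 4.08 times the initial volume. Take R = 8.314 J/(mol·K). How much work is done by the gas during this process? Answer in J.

P₁ = nRT₁/V₁ = 0.929×8.314×252/8.07 = 241 kPa.
Polytropic n=1.22: T₂ = T₁(V₁/V₂)^(n−1) = 252×(0.245)^0.22 = 185 K; P₂ = P₁(V₁/V₂)^n = 43.4 kPa.
W = (P₁V₁−P₂V₂)/(n−1) = (241×8.07−43.4×32.9)/0.22 = 2350 J.

2350 J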